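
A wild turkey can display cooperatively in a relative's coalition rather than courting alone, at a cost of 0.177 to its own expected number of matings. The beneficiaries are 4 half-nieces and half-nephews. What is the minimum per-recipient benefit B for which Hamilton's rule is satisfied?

0.354

r to a half-niece or half-nephew = 0.125 (half-aunt/uncle↔niece/nephew: one path of length 3: r = (1/2)^3 = 1/8).
Hamilton's rule with n recipients of equal r: n·r·B > C, so B > C/(n·r) = 0.177/(4·0.125) = 0.354.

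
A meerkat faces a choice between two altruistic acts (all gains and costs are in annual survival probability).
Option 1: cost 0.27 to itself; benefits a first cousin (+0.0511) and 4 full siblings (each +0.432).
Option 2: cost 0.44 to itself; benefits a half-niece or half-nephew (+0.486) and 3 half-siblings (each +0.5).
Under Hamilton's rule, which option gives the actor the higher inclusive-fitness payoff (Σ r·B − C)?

Option 1

Option 1: r to a first cousin = 0.125.
Option 1: r to a full sibling = 0.5.
Option 1: Σ r·B − C = (1·0.125·0.0511 + 4·0.5·0.432) − 0.27 = 0.6003875.
Option 2: r to a half-niece or half-nephew = 0.125.
Option 2: r to a half-sibling = 0.25.
Option 2: Σ r·B − C = (1·0.125·0.486 + 3·0.25·0.5) − 0.44 = -0.00425.
Option 1 has the higher net inclusive-fitness payoff.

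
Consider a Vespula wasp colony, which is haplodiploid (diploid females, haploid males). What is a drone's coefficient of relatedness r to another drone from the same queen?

Haploid brothers each carry a random half of the queen's diploid genome, so on average they share half: r = 1/2.

0.5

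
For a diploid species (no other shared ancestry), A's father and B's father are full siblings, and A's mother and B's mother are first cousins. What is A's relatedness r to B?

0.15625

Relatedness sums over independent paths through distinct common ancestors.
A and B are related in two ways: first cousins through their fathers (r = 1/8) and second cousins through their mothers (r = 1/32).
r = 1/8 + 1/32 = 5/32 = 0.15625.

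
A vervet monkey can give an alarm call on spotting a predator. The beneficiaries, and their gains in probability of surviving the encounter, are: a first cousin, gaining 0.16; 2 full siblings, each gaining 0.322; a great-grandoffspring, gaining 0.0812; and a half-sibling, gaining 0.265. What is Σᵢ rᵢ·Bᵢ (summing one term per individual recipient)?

r to a first cousin = 1/8 (first cousins share one grandparent pair — two paths of length 4: r = 2·(1/2)^4 = 1/8).
r to a full sibling = 0.5 (full sibs share both parents — two paths of length 2: r = 2·(1/2)^2 = 1/2).
r to a great-grandoffspring = 1/8 (three parent–offspring links: r = (1/2)^3 = 1/8).
r to a half-sibling = 0.25 (half-sibs share one parent — one path of length 2: r = (1/2)^2 = 1/4).
Summing one r·B term per recipient: 1·0.125·0.16 + 2·0.5·0.322 + 1·0.125·0.0812 + 1·0.25·0.265 = 0.4184.

0.4184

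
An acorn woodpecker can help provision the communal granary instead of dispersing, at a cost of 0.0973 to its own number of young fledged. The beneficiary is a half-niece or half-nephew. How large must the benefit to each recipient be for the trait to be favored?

r to a half-niece or half-nephew = 1/8 (half-aunt/uncle↔niece/nephew: one path of length 3: r = (1/2)^3 = 1/8).
Hamilton's rule with n recipients of equal r: n·r·B > C, so B > C/(n·r) = 0.0973/(1·0.125) = 0.7784.

0.7784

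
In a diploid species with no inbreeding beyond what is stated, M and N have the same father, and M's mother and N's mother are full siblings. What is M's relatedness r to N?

0.375

Relatedness sums over independent paths through distinct common ancestors.
M and N are related in two ways: half-sibs through their shared father (r = 1/4) and first cousins through their mothers (r = 1/8).
r = 1/4 + 1/8 = 0.375.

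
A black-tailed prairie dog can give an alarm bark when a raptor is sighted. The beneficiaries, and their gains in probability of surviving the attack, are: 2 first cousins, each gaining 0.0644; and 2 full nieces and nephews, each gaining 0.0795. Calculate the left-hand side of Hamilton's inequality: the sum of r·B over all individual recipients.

r to a first cousin = 1/8 (first cousins share one grandparent pair — two paths of length 4: r = 2·(1/2)^4 = 1/8).
r to a full niece or nephew = 1/4 (full aunt/uncle↔niece/nephew: two paths of length 3 through the shared grandparent pair: r = 2·(1/2)^3 = 1/4).
Summing one r·B term per recipient: 2·0.125·0.0644 + 2·0.25·0.0795 = 0.05585.

0.05585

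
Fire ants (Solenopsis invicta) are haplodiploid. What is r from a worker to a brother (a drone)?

Her haploid brother carries none of their father's genes and a random half of their mother's genome; that half matches the maternal half of her own genome with probability 1/2: r = 1/2 · 1/2 = 1/4.

0.25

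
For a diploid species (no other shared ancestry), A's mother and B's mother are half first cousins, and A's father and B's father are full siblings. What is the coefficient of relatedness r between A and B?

0.140625

Independent pedigree routes through distinct common ancestors add.
A and B are related in two ways: half second cousins through their mothers (r = 1/64) and first cousins through their fathers (r = 1/8).
r = 1/64 + 1/8 = 9/64 = 0.140625.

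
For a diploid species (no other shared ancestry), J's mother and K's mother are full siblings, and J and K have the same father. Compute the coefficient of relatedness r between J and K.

With two independent routes of shared ancestry, r is the sum of the two contributions.
J and K are related in two ways: first cousins through their mothers (r = 1/8) and half-sibs through their shared father (r = 1/4).
r = 1/8 + 1/4 = 0.375.

0.375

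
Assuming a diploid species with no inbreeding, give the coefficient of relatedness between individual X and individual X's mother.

Each parent–offspring link contributes a factor of 1/2, and independent paths through distinct common ancestors add.
One parent–offspring link: r = (1/2)^1 = 1/2.

0.5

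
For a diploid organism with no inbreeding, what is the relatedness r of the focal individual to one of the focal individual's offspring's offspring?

Each parent–offspring link contributes a factor of 1/2, and independent paths through distinct common ancestors add.
Two parent–offspring links: r = (1/2)^2 = 1/4.

0.25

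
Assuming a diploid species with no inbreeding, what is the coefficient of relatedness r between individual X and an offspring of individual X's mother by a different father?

Each parent–offspring link contributes a factor of 1/2, and independent paths through distinct common ancestors add.
Half-sibs share one parent — one path of length 2: r = (1/2)^2 = 1/4.

0.25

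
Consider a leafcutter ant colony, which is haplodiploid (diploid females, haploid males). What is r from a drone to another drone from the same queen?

Haploid brothers each carry a random half of the queen's diploid genome, so on average they share half: r = 1/2.

0.5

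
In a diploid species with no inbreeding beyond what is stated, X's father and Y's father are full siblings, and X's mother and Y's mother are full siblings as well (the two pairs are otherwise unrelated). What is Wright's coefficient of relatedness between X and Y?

Wright's path rule: contributions from independent ancestry routes add.
X and Y are related in two ways: first cousins through their fathers (r = 1/8) and first cousins through their mothers (r = 1/8) — i.e. double first cousins.
r = 1/8 + 1/8 = 0.25.

0.25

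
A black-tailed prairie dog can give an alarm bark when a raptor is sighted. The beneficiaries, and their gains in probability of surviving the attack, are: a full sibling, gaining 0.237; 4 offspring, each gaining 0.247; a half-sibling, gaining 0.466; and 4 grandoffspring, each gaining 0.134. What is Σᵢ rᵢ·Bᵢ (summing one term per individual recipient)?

r to a full sibling = 0.5 (full sibs share both parents — two paths of length 2: r = 2·(1/2)^2 = 1/2).
r to an offspring = 0.5 (one parent–offspring link: r = (1/2)^1 = 1/2).
r to a half-sibling = 1/4 (half-sibs share one parent — one path of length 2: r = (1/2)^2 = 1/4).
r to a grandoffspring = 1/4 (two parent–offspring links: r = (1/2)^2 = 1/4).
Summing one r·B term per recipient: 1·0.5·0.237 + 4·0.5·0.247 + 1·0.25·0.466 + 4·0.25·0.134 = 0.863.

0.863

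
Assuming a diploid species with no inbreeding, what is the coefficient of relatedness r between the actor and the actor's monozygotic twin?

1

Each parent–offspring link contributes a factor of 1/2, and independent paths through distinct common ancestors add.
Monozygotic twins share every allele identical by descent: r = 1.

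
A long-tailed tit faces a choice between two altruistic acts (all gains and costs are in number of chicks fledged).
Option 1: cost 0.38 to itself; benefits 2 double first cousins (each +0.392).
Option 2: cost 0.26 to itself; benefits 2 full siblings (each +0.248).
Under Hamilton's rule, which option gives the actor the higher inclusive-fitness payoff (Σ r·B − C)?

Option 2

Option 1: r to a double first cousin = 0.25.
Option 1: Σ r·B − C = (2·0.25·0.392) − 0.38 = -0.184.
Option 2: r to a full sibling = 0.5.
Option 2: Σ r·B − C = (2·0.5·0.248) − 0.26 = -0.012.
Option 2 has the higher net inclusive-fitness payoff.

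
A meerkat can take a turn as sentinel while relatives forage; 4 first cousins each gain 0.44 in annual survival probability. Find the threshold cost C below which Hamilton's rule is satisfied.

r to a first cousin = 1/8 (first cousins share one grandparent pair — two paths of length 4: r = 2·(1/2)^4 = 1/8).
Hamilton's rule: n·r·B > C, so the trait is favored while C < n·r·B = 4·0.125·0.44 = 0.22.

0.22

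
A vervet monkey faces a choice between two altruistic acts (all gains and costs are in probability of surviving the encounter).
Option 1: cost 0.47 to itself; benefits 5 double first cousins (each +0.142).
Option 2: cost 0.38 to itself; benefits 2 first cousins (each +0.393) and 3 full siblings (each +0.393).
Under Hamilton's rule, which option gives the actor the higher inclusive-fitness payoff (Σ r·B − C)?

Option 1: r to a double first cousin = 0.25.
Option 1: Σ r·B − C = (5·0.25·0.142) − 0.47 = -0.2925.
Option 2: r to a first cousin = 0.125.
Option 2: r to a full sibling = 0.5.
Option 2: Σ r·B − C = (2·0.125·0.393 + 3·0.5·0.393) − 0.38 = 0.30775.
Option 2 has the higher net inclusive-fitness payoff.

Option 2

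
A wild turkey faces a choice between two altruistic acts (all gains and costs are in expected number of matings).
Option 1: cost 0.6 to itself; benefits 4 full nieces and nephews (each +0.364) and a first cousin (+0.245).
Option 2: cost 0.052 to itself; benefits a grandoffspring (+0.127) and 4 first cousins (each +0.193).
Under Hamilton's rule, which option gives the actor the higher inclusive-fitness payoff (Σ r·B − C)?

Option 2

Option 1: r to a full niece or nephew = 0.25.
Option 1: r to a first cousin = 0.125.
Option 1: Σ r·B − C = (4·0.25·0.364 + 1·0.125·0.245) − 0.6 = -0.205375.
Option 2: r to a grandoffspring = 0.25.
Option 2: r to a first cousin = 0.125.
Option 2: Σ r·B − C = (1·0.25·0.127 + 4·0.125·0.193) − 0.052 = 0.07625.
Option 2 has the higher net inclusive-fitness payoff.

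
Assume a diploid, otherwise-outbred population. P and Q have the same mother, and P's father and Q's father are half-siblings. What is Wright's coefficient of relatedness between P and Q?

0.3125

Independent pedigree routes through distinct common ancestors add.
P and Q are related in two ways: half-sibs through their shared mother (r = 1/4) and half first cousins through their fathers (r = 1/16).
r = 1/4 + 1/16 = 0.3125.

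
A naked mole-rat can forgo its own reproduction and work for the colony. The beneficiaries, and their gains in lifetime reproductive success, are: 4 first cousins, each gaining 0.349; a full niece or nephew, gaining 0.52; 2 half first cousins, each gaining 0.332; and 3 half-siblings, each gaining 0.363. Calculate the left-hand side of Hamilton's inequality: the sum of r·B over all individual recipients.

0.61825

r to a first cousin = 1/8 (first cousins share one grandparent pair — two paths of length 4: r = 2·(1/2)^4 = 1/8).
r to a full niece or nephew = 0.25 (full aunt/uncle↔niece/nephew: two paths of length 3 through the shared grandparent pair: r = 2·(1/2)^3 = 1/4).
r to a half first cousin = 0.0625 (half first cousins share one grandparent — one path of length 4: r = (1/2)^4 = 1/16).
r to a half-sibling = 1/4 (half-sibs share one parent — one path of length 2: r = (1/2)^2 = 1/4).
Summing one r·B term per recipient: 4·0.125·0.349 + 1·0.25·0.52 + 2·0.0625·0.332 + 3·0.25·0.363 = 0.61825.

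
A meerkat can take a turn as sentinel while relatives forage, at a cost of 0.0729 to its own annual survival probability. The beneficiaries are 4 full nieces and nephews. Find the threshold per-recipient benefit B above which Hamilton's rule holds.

0.0729

r to a full niece or nephew = 1/4 (full aunt/uncle↔niece/nephew: two paths of length 3 through the shared grandparent pair: r = 2·(1/2)^3 = 1/4).
Hamilton's rule with n recipients of equal r: n·r·B > C, so B > C/(n·r) = 0.0729/(4·0.25) = 0.0729.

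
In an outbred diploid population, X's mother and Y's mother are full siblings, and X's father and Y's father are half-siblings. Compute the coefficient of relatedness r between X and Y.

Independent pedigree routes through distinct common ancestors add.
X and Y are related in two ways: first cousins through their mothers (r = 1/8) and half first cousins through their fathers (r = 1/16).
r = 1/8 + 1/16 = 3/16 = 0.1875.

0.1875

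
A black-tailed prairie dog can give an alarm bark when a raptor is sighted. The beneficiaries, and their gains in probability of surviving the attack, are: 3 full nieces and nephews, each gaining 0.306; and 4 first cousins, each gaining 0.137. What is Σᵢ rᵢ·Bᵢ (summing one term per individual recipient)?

r to a full niece or nephew = 0.25 (full aunt/uncle↔niece/nephew: two paths of length 3 through the shared grandparent pair: r = 2·(1/2)^3 = 1/4).
r to a first cousin = 0.125 (first cousins share one grandparent pair — two paths of length 4: r = 2·(1/2)^4 = 1/8).
Summing one r·B term per recipient: 3·0.25·0.306 + 4·0.125·0.137 = 0.298.

0.298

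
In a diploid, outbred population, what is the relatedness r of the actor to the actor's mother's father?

0.25

Each parent–offspring link contributes a factor of 1/2, and independent paths through distinct common ancestors add.
Two parent–offspring links: r = (1/2)^2 = 1/4.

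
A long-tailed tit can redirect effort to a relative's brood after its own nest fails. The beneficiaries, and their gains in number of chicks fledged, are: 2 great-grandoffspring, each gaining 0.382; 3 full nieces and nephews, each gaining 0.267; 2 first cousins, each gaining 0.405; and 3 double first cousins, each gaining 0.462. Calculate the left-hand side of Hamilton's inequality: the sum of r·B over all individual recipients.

r to a great-grandoffspring = 1/8 (three parent–offspring links: r = (1/2)^3 = 1/8).
r to a full niece or nephew = 1/4 (full aunt/uncle↔niece/nephew: two paths of length 3 through the shared grandparent pair: r = 2·(1/2)^3 = 1/4).
r to a first cousin = 1/8 (first cousins share one grandparent pair — two paths of length 4: r = 2·(1/2)^4 = 1/8).
r to a double first cousin = 1/4 (double first cousins share both grandparent pairs — four paths of length 4: r = 4·(1/2)^4 = 1/4).
Summing one r·B term per recipient: 2·0.125·0.382 + 3·0.25·0.267 + 2·0.125·0.405 + 3·0.25·0.462 = 0.7435.

0.7435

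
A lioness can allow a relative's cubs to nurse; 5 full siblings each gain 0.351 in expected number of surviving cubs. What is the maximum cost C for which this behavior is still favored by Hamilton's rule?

0.8775

r to a full sibling = 0.5 (full sibs share both parents — two paths of length 2: r = 2·(1/2)^2 = 1/2).
Hamilton's rule: n·r·B > C, so the trait is favored while C < n·r·B = 5·0.5·0.351 = 0.8775.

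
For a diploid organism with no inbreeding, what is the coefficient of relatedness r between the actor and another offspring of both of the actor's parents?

0.5

Each parent–offspring link contributes a factor of 1/2, and independent paths through distinct common ancestors add.
Full sibs share both parents — two paths of length 2: r = 2·(1/2)^2 = 1/2.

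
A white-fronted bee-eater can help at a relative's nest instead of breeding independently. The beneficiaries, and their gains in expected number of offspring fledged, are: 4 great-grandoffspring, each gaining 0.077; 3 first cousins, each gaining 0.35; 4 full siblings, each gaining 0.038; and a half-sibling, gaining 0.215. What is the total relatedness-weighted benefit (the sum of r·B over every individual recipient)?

r to a great-grandoffspring = 0.125 (three parent–offspring links: r = (1/2)^3 = 1/8).
r to a first cousin = 1/8 (first cousins share one grandparent pair — two paths of length 4: r = 2·(1/2)^4 = 1/8).
r to a full sibling = 0.5 (full sibs share both parents — two paths of length 2: r = 2·(1/2)^2 = 1/2).
r to a half-sibling = 0.25 (half-sibs share one parent — one path of length 2: r = (1/2)^2 = 1/4).
Summing one r·B term per recipient: 4·0.125·0.077 + 3·0.125·0.35 + 4·0.5·0.038 + 1·0.25·0.215 = 0.2995.

0.2995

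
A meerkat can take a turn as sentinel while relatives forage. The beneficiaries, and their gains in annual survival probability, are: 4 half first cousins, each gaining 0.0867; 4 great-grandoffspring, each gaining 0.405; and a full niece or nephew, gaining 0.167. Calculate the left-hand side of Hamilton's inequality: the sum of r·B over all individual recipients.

0.265925

r to a half first cousin = 1/16 (half first cousins share one grandparent — one path of length 4: r = (1/2)^4 = 1/16).
r to a great-grandoffspring = 1/8 (three parent–offspring links: r = (1/2)^3 = 1/8).
r to a full niece or nephew = 0.25 (full aunt/uncle↔niece/nephew: two paths of length 3 through the shared grandparent pair: r = 2·(1/2)^3 = 1/4).
Summing one r·B term per recipient: 4·0.0625·0.0867 + 4·0.125·0.405 + 1·0.25·0.167 = 0.265925.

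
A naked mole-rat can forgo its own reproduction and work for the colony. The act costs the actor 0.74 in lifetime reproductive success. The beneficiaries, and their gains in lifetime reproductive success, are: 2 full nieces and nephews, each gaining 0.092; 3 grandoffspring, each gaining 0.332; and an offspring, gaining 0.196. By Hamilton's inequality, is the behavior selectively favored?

No

Hamilton's rule: the trait is favored when the sum of r·B over every recipient exceeds the actor's cost C.
r to a full niece or nephew = 0.25 (full aunt/uncle↔niece/nephew: two paths of length 3 through the shared grandparent pair: r = 2·(1/2)^3 = 1/4).
r to a grandoffspring = 1/4 (two parent–offspring links: r = (1/2)^2 = 1/4).
r to an offspring = 0.5 (one parent–offspring link: r = (1/2)^1 = 1/2).
Summing one r·B term per recipient: 2·0.25·0.092 + 3·0.25·0.332 + 1·0.5·0.196 = 0.393.
0.393 < 0.74: the indirect benefit is less than the cost.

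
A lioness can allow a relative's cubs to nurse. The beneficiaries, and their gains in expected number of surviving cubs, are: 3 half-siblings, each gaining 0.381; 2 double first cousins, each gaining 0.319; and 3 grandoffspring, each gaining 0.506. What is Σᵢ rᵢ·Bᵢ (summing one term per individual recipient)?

r to a half-sibling = 1/4 (half-sibs share one parent — one path of length 2: r = (1/2)^2 = 1/4).
r to a double first cousin = 0.25 (double first cousins share both grandparent pairs — four paths of length 4: r = 4·(1/2)^4 = 1/4).
r to a grandoffspring = 1/4 (two parent–offspring links: r = (1/2)^2 = 1/4).
Summing one r·B term per recipient: 3·0.25·0.381 + 2·0.25·0.319 + 3·0.25·0.506 = 0.82475.

0.82475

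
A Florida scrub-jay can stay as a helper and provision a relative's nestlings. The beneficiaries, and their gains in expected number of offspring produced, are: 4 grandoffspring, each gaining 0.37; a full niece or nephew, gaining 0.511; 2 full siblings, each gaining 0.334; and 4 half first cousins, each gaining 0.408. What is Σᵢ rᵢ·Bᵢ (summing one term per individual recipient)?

0.93375

r to a grandoffspring = 0.25 (two parent–offspring links: r = (1/2)^2 = 1/4).
r to a full niece or nephew = 1/4 (full aunt/uncle↔niece/nephew: two paths of length 3 through the shared grandparent pair: r = 2·(1/2)^3 = 1/4).
r to a full sibling = 1/2 (full sibs share both parents — two paths of length 2: r = 2·(1/2)^2 = 1/2).
r to a half first cousin = 0.0625 (half first cousins share one grandparent — one path of length 4: r = (1/2)^4 = 1/16).
Summing one r·B term per recipient: 4·0.25·0.37 + 1·0.25·0.511 + 2·0.5·0.334 + 4·0.0625·0.408 = 0.93375.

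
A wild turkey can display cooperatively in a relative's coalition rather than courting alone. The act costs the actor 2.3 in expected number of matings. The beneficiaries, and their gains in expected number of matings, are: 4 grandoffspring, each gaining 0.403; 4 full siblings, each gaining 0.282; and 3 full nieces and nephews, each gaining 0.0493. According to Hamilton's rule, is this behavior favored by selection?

Hamilton's rule: the trait is favored when the sum of r·B over every recipient exceeds the actor's cost C.
r to a grandoffspring = 0.25 (two parent–offspring links: r = (1/2)^2 = 1/4).
r to a full sibling = 1/2 (full sibs share both parents — two paths of length 2: r = 2·(1/2)^2 = 1/2).
r to a full niece or nephew = 1/4 (full aunt/uncle↔niece/nephew: two paths of length 3 through the shared grandparent pair: r = 2·(1/2)^3 = 1/4).
Summing one r·B term per recipient: 4·0.25·0.403 + 4·0.5·0.282 + 3·0.25·0.0493 = 1.003975.
1.003975 < 2.3: the indirect benefit is less than the cost.

No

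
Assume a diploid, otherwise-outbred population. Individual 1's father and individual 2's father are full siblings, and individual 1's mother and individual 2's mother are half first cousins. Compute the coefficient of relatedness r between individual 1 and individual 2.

With two independent routes of shared ancestry, r is the sum of the two contributions.
Individual 1 and individual 2 are related in two ways: first cousins through their fathers (r = 1/8) and half second cousins through their mothers (r = 1/64).
r = 1/8 + 1/64 = 0.140625.

0.140625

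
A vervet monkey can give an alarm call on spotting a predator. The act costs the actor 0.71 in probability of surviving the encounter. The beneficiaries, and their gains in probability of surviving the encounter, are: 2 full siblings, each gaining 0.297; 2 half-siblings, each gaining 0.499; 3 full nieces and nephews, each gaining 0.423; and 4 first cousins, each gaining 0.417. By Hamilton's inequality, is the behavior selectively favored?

Hamilton's rule: the trait is favored when the sum of r·B over every recipient exceeds the actor's cost C.
r to a full sibling = 1/2 (full sibs share both parents — two paths of length 2: r = 2·(1/2)^2 = 1/2).
r to a half-sibling = 1/4 (half-sibs share one parent — one path of length 2: r = (1/2)^2 = 1/4).
r to a full niece or nephew = 1/4 (full aunt/uncle↔niece/nephew: two paths of length 3 through the shared grandparent pair: r = 2·(1/2)^3 = 1/4).
r to a first cousin = 1/8 (first cousins share one grandparent pair — two paths of length 4: r = 2·(1/2)^4 = 1/8).
Summing one r·B term per recipient: 2·0.5·0.297 + 2·0.25·0.499 + 3·0.25·0.423 + 4·0.125·0.417 = 1.07225.
1.07225 > 0.71: the indirect benefit exceeds the cost.

Yes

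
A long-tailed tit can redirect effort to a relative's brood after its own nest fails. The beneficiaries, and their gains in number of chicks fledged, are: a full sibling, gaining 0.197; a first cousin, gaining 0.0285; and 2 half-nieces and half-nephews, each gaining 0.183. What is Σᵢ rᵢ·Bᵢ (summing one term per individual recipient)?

r to a full sibling = 1/2 (full sibs share both parents — two paths of length 2: r = 2·(1/2)^2 = 1/2).
r to a first cousin = 0.125 (first cousins share one grandparent pair — two paths of length 4: r = 2·(1/2)^4 = 1/8).
r to a half-niece or half-nephew = 1/8 (half-aunt/uncle↔niece/nephew: one path of length 3: r = (1/2)^3 = 1/8).
Summing one r·B term per recipient: 1·0.5·0.197 + 1·0.125·0.0285 + 2·0.125·0.183 = 0.1478125.

0.1478125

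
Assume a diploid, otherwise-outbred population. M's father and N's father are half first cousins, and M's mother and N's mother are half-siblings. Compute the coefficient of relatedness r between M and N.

With two independent routes of shared ancestry, r is the sum of the two contributions.
M and N are related in two ways: half second cousins through their fathers (r = 1/64) and half first cousins through their mothers (r = 1/16).
r = 1/64 + 1/16 = 5/64 = 0.078125.

0.078125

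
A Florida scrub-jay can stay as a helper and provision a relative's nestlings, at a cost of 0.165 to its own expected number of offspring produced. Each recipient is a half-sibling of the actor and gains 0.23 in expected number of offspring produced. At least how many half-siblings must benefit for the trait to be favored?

r to a half-sibling = 1/4 (half-sibs share one parent — one path of length 2: r = (1/2)^2 = 1/4).
Hamilton's rule: n·r·B > C  ⇒  n > C/(r·B) = 0.165/(0.25·0.23) = 2.87.
The smallest integer exceeding 2.87 is 3.

3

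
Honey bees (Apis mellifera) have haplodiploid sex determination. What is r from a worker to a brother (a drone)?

0.25

Her haploid brother carries none of their father's genes and a random half of their mother's genome; that half matches the maternal half of her own genome with probability 1/2: r = 1/2 · 1/2 = 1/4.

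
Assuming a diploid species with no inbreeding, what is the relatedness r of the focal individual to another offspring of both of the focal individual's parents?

Each parent–offspring link contributes a factor of 1/2, and independent paths through distinct common ancestors add.
Full sibs share both parents — two paths of length 2: r = 2·(1/2)^2 = 1/2.

0.5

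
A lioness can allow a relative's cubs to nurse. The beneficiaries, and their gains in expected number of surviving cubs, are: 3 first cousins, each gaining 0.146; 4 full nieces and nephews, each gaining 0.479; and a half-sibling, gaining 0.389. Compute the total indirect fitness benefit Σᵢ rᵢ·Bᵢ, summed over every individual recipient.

0.631

r to a first cousin = 0.125 (first cousins share one grandparent pair — two paths of length 4: r = 2·(1/2)^4 = 1/8).
r to a full niece or nephew = 0.25 (full aunt/uncle↔niece/nephew: two paths of length 3 through the shared grandparent pair: r = 2·(1/2)^3 = 1/4).
r to a half-sibling = 1/4 (half-sibs share one parent — one path of length 2: r = (1/2)^2 = 1/4).
Summing one r·B term per recipient: 3·0.125·0.146 + 4·0.25·0.479 + 1·0.25·0.389 = 0.631.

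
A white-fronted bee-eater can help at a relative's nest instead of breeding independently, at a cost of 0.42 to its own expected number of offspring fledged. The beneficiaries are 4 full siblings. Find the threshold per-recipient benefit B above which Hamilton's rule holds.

0.21

r to a full sibling = 0.5 (full sibs share both parents — two paths of length 2: r = 2·(1/2)^2 = 1/2).
Hamilton's rule with n recipients of equal r: n·r·B > C, so B > C/(n·r) = 0.42/(4·0.5) = 0.21.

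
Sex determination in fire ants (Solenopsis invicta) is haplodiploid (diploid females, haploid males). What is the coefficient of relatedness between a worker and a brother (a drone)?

0.25

Her haploid brother carries none of their father's genes and a random half of their mother's genome; that half matches the maternal half of her own genome with probability 1/2: r = 1/2 · 1/2 = 1/4.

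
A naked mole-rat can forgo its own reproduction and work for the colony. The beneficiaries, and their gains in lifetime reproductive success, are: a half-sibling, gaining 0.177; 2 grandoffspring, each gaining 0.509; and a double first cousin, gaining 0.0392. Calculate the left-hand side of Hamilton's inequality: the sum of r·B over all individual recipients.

r to a half-sibling = 1/4 (half-sibs share one parent — one path of length 2: r = (1/2)^2 = 1/4).
r to a grandoffspring = 1/4 (two parent–offspring links: r = (1/2)^2 = 1/4).
r to a double first cousin = 1/4 (double first cousins share both grandparent pairs — four paths of length 4: r = 4·(1/2)^4 = 1/4).
Summing one r·B term per recipient: 1·0.25·0.177 + 2·0.25·0.509 + 1·0.25·0.0392 = 0.30855.

0.30855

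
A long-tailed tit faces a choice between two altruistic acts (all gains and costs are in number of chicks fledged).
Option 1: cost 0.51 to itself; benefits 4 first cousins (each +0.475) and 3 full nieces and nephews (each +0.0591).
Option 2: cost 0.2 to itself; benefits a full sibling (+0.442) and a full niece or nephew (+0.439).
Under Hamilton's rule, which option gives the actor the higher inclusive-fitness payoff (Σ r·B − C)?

Option 2

Option 1: r to a first cousin = 0.125.
Option 1: r to a full niece or nephew = 0.25.
Option 1: Σ r·B − C = (4·0.125·0.475 + 3·0.25·0.0591) − 0.51 = -0.228175.
Option 2: r to a full sibling = 0.5.
Option 2: r to a full niece or nephew = 0.25.
Option 2: Σ r·B − C = (1·0.5·0.442 + 1·0.25·0.439) − 0.2 = 0.13075.
Option 2 has the higher net inclusive-fitness payoff.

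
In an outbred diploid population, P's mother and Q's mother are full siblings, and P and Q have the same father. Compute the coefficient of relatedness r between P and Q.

Relatedness sums over independent paths through distinct common ancestors.
P and Q are related in two ways: first cousins through their mothers (r = 1/8) and half-sibs through their shared father (r = 1/4).
r = 1/8 + 1/4 = 0.375.

0.375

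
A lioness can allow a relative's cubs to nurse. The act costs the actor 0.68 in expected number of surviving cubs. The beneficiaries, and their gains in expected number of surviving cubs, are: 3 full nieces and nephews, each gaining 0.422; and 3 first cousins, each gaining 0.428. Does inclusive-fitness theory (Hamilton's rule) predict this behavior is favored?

No

Hamilton's rule: the trait is favored when the sum of r·B over every recipient exceeds the actor's cost C.
r to a full niece or nephew = 0.25 (full aunt/uncle↔niece/nephew: two paths of length 3 through the shared grandparent pair: r = 2·(1/2)^3 = 1/4).
r to a first cousin = 0.125 (first cousins share one grandparent pair — two paths of length 4: r = 2·(1/2)^4 = 1/8).
Summing one r·B term per recipient: 3·0.25·0.422 + 3·0.125·0.428 = 0.477.
0.477 < 0.68: the indirect benefit is less than the cost.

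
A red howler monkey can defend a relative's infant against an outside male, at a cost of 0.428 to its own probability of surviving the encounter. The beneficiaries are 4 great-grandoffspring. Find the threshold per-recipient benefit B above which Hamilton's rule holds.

0.856

r to a great-grandoffspring = 0.125 (three parent–offspring links: r = (1/2)^3 = 1/8).
Hamilton's rule with n recipients of equal r: n·r·B > C, so B > C/(n·r) = 0.428/(4·0.125) = 0.856.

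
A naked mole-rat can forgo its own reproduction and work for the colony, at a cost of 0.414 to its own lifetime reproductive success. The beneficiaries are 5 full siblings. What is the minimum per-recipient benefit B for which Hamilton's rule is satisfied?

0.1656

r to a full sibling = 1/2 (full sibs share both parents — two paths of length 2: r = 2·(1/2)^2 = 1/2).
Hamilton's rule with n recipients of equal r: n·r·B > C, so B > C/(n·r) = 0.414/(5·0.5) = 0.1656.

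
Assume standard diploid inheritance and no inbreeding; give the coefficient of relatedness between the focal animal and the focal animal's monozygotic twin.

Each parent–offspring link contributes a factor of 1/2, and independent paths through distinct common ancestors add.
Monozygotic twins share every allele identical by descent: r = 1.

1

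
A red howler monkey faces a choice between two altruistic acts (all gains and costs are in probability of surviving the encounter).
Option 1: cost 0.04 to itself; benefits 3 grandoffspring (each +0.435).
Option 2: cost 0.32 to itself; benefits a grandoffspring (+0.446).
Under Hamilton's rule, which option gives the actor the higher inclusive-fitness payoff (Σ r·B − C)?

Option 1: r to a grandoffspring = 0.25.
Option 1: Σ r·B − C = (3·0.25·0.435) − 0.04 = 0.28625.
Option 2: r to a grandoffspring = 0.25.
Option 2: Σ r·B − C = (1·0.25·0.446) − 0.32 = -0.2085.
Option 1 has the higher net inclusive-fitness payoff.

Option 1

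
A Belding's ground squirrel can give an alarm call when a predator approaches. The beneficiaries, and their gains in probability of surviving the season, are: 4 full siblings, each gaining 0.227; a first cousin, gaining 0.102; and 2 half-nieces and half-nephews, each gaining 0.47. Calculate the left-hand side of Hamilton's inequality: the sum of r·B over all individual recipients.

0.58425

r to a full sibling = 0.5 (full sibs share both parents — two paths of length 2: r = 2·(1/2)^2 = 1/2).
r to a first cousin = 1/8 (first cousins share one grandparent pair — two paths of length 4: r = 2·(1/2)^4 = 1/8).
r to a half-niece or half-nephew = 0.125 (half-aunt/uncle↔niece/nephew: one path of length 3: r = (1/2)^3 = 1/8).
Summing one r·B term per recipient: 4·0.5·0.227 + 1·0.125·0.102 + 2·0.125·0.47 = 0.58425.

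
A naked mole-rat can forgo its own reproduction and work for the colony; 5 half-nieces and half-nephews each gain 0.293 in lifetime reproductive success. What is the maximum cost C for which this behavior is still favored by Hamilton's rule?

r to a half-niece or half-nephew = 1/8 (half-aunt/uncle↔niece/nephew: one path of length 3: r = (1/2)^3 = 1/8).
Hamilton's rule: n·r·B > C, so the trait is favored while C < n·r·B = 5·0.125·0.293 = 0.183125.

0.183125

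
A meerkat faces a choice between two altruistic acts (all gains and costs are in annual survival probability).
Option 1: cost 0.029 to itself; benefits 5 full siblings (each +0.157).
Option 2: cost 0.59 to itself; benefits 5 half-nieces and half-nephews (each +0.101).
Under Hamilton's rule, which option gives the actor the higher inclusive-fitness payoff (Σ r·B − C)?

Option 1

Option 1: r to a full sibling = 0.5.
Option 1: Σ r·B − C = (5·0.5·0.157) − 0.029 = 0.3635.
Option 2: r to a half-niece or half-nephew = 0.125.
Option 2: Σ r·B − C = (5·0.125·0.101) − 0.59 = -0.526875.
Option 1 has the higher net inclusive-fitness payoff.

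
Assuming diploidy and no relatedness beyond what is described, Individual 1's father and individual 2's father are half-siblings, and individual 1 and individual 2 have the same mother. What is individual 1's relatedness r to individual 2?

0.3125

Independent pedigree routes through distinct common ancestors add.
Individual 1 and individual 2 are related in two ways: half first cousins through their fathers (r = 1/16) and half-sibs through their shared mother (r = 1/4).
r = 1/16 + 1/4 = 5/16 = 0.3125.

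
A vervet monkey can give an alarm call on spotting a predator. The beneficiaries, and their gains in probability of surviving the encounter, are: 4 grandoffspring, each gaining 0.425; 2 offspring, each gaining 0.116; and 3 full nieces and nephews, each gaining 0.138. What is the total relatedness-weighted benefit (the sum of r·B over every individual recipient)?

0.6445

r to a grandoffspring = 1/4 (two parent–offspring links: r = (1/2)^2 = 1/4).
r to an offspring = 1/2 (one parent–offspring link: r = (1/2)^1 = 1/2).
r to a full niece or nephew = 0.25 (full aunt/uncle↔niece/nephew: two paths of length 3 through the shared grandparent pair: r = 2·(1/2)^3 = 1/4).
Summing one r·B term per recipient: 4·0.25·0.425 + 2·0.5·0.116 + 3·0.25·0.138 = 0.6445.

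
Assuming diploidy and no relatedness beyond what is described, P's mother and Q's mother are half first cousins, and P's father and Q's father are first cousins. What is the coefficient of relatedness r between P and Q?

With two independent routes of shared ancestry, r is the sum of the two contributions.
P and Q are related in two ways: half second cousins through their mothers (r = 1/64) and second cousins through their fathers (r = 1/32).
r = 1/64 + 1/32 = 0.046875.

0.046875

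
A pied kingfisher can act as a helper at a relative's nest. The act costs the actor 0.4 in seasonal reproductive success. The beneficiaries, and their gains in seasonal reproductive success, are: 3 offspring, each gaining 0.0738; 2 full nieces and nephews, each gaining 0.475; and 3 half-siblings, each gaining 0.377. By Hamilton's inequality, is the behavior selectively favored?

Hamilton's rule: the trait is favored when the sum of r·B over every recipient exceeds the actor's cost C.
r to an offspring = 0.5 (one parent–offspring link: r = (1/2)^1 = 1/2).
r to a full niece or nephew = 0.25 (full aunt/uncle↔niece/nephew: two paths of length 3 through the shared grandparent pair: r = 2·(1/2)^3 = 1/4).
r to a half-sibling = 0.25 (half-sibs share one parent — one path of length 2: r = (1/2)^2 = 1/4).
Summing one r·B term per recipient: 3·0.5·0.0738 + 2·0.25·0.475 + 3·0.25·0.377 = 0.63095.
0.63095 > 0.4: the indirect benefit exceeds the cost.

Yes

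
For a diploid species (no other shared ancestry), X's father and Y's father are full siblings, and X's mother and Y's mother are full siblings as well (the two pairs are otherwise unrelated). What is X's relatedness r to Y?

Independent pedigree routes through distinct common ancestors add.
X and Y are related in two ways: first cousins through their fathers (r = 1/8) and first cousins through their mothers (r = 1/8) — i.e. double first cousins.
r = 1/8 + 1/8 = 1/4 = 0.25.

0.25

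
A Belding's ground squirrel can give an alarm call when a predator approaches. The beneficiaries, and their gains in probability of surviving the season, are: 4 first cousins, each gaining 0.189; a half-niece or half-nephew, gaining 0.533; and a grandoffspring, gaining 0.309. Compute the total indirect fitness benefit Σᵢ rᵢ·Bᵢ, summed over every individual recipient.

0.238375

r to a first cousin = 0.125 (first cousins share one grandparent pair — two paths of length 4: r = 2·(1/2)^4 = 1/8).
r to a half-niece or half-nephew = 1/8 (half-aunt/uncle↔niece/nephew: one path of length 3: r = (1/2)^3 = 1/8).
r to a grandoffspring = 0.25 (two parent–offspring links: r = (1/2)^2 = 1/4).
Summing one r·B term per recipient: 4·0.125·0.189 + 1·0.125·0.533 + 1·0.25·0.309 = 0.238375.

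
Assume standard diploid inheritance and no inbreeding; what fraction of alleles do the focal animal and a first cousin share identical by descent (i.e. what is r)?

Each parent–offspring link contributes a factor of 1/2, and independent paths through distinct common ancestors add.
First cousins share one grandparent pair — two paths of length 4: r = 2·(1/2)^4 = 1/8.

0.125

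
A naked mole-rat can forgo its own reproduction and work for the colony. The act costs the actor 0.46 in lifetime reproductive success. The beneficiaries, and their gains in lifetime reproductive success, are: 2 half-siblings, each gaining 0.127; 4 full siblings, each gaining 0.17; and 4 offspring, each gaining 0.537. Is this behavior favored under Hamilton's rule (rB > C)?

Hamilton's rule: the trait is favored when the sum of r·B over every recipient exceeds the actor's cost C.
r to a half-sibling = 1/4 (half-sibs share one parent — one path of length 2: r = (1/2)^2 = 1/4).
r to a full sibling = 0.5 (full sibs share both parents — two paths of length 2: r = 2·(1/2)^2 = 1/2).
r to an offspring = 1/2 (one parent–offspring link: r = (1/2)^1 = 1/2).
Summing one r·B term per recipient: 2·0.25·0.127 + 4·0.5·0.17 + 4·0.5·0.537 = 1.4775.
1.4775 > 0.46: the indirect benefit exceeds the cost.

Yes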